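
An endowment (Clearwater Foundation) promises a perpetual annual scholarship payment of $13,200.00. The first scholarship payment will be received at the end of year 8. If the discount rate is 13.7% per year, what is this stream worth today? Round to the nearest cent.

$39222.03

Value at end of year 7: C / r = $13,200.00 / 0.137 = $96,350.3650
Discount to today: PV = $96,350.3650 / (1 + 0.137)^7 = $96,350.3650 / 2.456537 = $39,222.03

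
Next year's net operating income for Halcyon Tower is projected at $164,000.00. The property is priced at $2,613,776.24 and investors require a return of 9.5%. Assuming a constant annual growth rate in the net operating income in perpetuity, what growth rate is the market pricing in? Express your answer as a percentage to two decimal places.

3.23%

P = D₁/(r−g) ⇒ g = r − D₁/P = 0.095 − $164,000.00/$2,613,776.24 = 0.032256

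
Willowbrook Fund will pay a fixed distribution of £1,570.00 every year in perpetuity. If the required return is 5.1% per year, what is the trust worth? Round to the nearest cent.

Level perpetuity: PV = C / r = £1,570.00 / 0.051 = £30,784.31

£30784.31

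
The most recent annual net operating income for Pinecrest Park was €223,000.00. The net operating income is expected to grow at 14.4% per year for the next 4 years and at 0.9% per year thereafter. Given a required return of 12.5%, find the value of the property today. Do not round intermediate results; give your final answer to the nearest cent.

D_1 = 255112.00000
D_2 = 291848.12800
D_3 = 333874.25843
D_4 = 381952.15165
Terminal value at year 4: TV = D_4×(1+g_2)/(r−g_2) = 385389.72101/0.116 = 3322325.18113
P_0 = D_1/(1+r)^1 + D_2/(1+r)^2 + D_3/(1+r)^3 + D_4/(1+r)^4 + TV/(1+r)^4
    = 226766.22222 + 230596.05175 + 234490.56285 + 238450.84791 + 2074111.25467 = 3004414.93941

€3004414.94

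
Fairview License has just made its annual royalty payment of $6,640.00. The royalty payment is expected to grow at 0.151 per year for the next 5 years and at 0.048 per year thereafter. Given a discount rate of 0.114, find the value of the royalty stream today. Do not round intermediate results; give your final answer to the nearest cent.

$160805.24

D_1 = 7642.64000
D_2 = 8796.67864
D_3 = 10124.97711
D_4 = 11653.84866
D_5 = 13413.57981
Terminal value at year 5: TV = D_5×(1+g_2)/(r−g_2) = 14057.43164/0.066 = 212991.38844
P_0 = D_1/(1+r)^1 + D_2/(1+r)^2 + D_3/(1+r)^3 + D_4/(1+r)^4 + D_5/(1+r)^5 + TV/(1+r)^5
    = 6860.53860 + 7088.40209 + 7323.83376 + 7567.08497 + 7818.41544 + 124146.96029 = 160805.23515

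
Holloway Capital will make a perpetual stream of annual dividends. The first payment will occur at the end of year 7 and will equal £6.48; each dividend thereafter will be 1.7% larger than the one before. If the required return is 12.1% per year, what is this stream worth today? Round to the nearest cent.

£31.40

Value at end of year 6: C₁ / (r − g) = £6.48 / (0.121 − 0.017) = £62.3077
Discount to today: PV = £62.3077 / (1 + 0.121)^6 = £62.3077 / 1.984420 = £31.40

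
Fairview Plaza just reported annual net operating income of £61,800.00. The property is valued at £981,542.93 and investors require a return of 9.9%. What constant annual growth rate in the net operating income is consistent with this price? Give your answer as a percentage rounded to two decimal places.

P = D₀(1+g)/(r−g) ⇒ P(r−g) = D₀(1+g) ⇒ g(P+D₀) = P·r − D₀
g = (P·r − D₀)/(P + D₀) = (£981,542.93×0.099 − £61,800.00) / (£981,542.93 + £61,800.00) = 0.033903

3.39%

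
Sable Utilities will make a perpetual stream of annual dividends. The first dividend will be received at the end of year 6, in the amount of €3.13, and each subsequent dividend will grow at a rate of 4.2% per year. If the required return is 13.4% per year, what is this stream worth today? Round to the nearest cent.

€18.14

Value at end of year 5: C₁ / (r − g) = €3.13 / (0.134 − 0.042) = €34.0217
Discount to today: PV = €34.0217 / (1 + 0.134)^5 = €34.0217 / 1.875276 = €18.14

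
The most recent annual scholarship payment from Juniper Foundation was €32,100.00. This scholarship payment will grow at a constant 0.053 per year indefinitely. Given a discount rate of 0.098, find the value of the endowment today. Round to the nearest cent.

€751140.00

D₁ = D₀ × (1 + g) = €32,100.00 × 1.053 = €33,801.3000
Growing perpetuity: P = D₁ / (r − g) = €33,801.3000 / (0.098 − 0.053) = €751,140.00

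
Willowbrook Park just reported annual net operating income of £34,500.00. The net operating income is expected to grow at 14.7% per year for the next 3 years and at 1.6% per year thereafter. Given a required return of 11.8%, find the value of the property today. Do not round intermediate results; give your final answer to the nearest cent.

D_1 = 39571.50000
D_2 = 45388.51050
D_3 = 52060.62154
Terminal value at year 3: TV = D_3×(1+g_2)/(r−g_2) = 52893.59149/0.102 = 518564.62243
P_0 = D_1/(1+r)^1 + D_2/(1+r)^2 + D_3/(1+r)^3 + TV/(1+r)^3
    = 35394.90161 + 36313.01623 + 37254.94599 + 371088.48163 = 480051.34546

£480051.35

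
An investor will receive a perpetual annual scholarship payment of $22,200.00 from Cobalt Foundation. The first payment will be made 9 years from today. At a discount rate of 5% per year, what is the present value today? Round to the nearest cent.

Value at end of year 8: C / r = $22,200.00 / 0.05 = $444,000.0000
Discount to today: PV = $444,000.0000 / (1 + 0.05)^8 = $444,000.0000 / 1.477455 = $300,516.68

$300516.68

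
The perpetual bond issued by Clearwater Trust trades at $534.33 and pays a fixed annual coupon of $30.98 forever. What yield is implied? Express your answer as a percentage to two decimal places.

P = C/r ⇒ r = C/P = $30.98/$534.33 = 0.057979

5.80%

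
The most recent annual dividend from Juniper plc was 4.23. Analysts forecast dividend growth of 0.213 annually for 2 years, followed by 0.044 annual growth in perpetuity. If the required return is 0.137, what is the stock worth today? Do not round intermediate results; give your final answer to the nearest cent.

63.37

D_1 = 5.13099
D_2 = 6.22389
Terminal value at year 2: TV = D_2×(1+g_2)/(r−g_2) = 6.49774/0.093 = 69.86819
P_0 = D_1/(1+r)^1 + D_2/(1+r)^2 + TV/(1+r)^2
    = 4.51274 + 4.81439 + 54.04538 = 63.37251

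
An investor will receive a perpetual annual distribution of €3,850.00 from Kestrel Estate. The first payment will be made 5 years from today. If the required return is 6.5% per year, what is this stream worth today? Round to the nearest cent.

€46041.44

Value at end of year 4: C / r = €3,850.00 / 0.065 = €59,230.7692
Discount to today: PV = €59,230.7692 / (1 + 0.065)^4 = €59,230.7692 / 1.286466 = €46,041.44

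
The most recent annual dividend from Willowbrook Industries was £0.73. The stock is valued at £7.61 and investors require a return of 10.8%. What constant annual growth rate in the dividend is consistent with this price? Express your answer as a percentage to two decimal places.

1.10%

P = D₀(1+g)/(r−g) ⇒ P(r−g) = D₀(1+g) ⇒ g(P+D₀) = P·r − D₀
g = (P·r − D₀)/(P + D₀) = (£7.61×0.108 − £0.73) / (£7.61 + £0.73) = 0.011017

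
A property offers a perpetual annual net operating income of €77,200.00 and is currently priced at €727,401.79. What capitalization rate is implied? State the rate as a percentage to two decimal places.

10.61%

P = C/r ⇒ r = C/P = €77,200.00/€727,401.79 = 0.106131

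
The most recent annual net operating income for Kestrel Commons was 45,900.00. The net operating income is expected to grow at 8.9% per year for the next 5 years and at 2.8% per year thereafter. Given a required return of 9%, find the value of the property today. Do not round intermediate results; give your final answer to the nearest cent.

D_1 = 49985.10000
D_2 = 54433.77390
D_3 = 59278.37978
D_4 = 64554.15558
D_5 = 70299.47542
Terminal value at year 5: TV = D_5×(1+g_2)/(r−g_2) = 72267.86074/0.062 = 1165610.65702
P_0 = D_1/(1+r)^1 + D_2/(1+r)^2 + D_3/(1+r)^3 + D_4/(1+r)^4 + D_5/(1+r)^5 + TV/(1+r)^5
    = 45857.88991 + 45815.81845 + 45773.78559 + 45731.79129 + 45689.83552 + 757566.95020 = 986436.07096

986436.07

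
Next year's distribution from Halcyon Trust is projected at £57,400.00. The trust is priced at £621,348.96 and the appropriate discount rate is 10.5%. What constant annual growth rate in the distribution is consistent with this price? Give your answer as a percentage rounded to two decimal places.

1.26%

P = D₁/(r−g) ⇒ g = r − D₁/P = 0.105 − £57,400.00/£621,348.96 = 0.012620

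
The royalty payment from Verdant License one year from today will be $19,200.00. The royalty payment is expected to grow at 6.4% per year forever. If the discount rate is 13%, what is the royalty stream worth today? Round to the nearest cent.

Growing perpetuity: P = D₁ / (r − g) = $19,200.0000 / (0.13 − 0.064) = $290,909.09

$290909.09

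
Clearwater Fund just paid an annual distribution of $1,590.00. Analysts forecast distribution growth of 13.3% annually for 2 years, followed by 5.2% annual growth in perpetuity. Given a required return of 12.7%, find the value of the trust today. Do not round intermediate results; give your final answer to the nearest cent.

D_1 = 1801.47000
D_2 = 2041.06551
Terminal value at year 2: TV = D_2×(1+g_2)/(r−g_2) = 2147.20092/0.075 = 28629.34555
P_0 = D_1/(1+r)^1 + D_2/(1+r)^2 + TV/(1+r)^2
    = 1598.46495 + 1606.97497 + 22540.50223 = 25745.94215

$25745.94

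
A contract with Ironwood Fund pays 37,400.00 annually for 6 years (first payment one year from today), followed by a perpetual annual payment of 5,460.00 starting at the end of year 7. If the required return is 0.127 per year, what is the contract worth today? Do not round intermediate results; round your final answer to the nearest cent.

171747.74

PV of 6-year annuity: 37,400.00 × [1 − (1+0.127)^−6] / 0.127 = 150765.81408
Perpetuity value at year 6: 5,460.00 / 0.127 = 42992.12598
PV of perpetuity: 42992.12598 / (1+0.127)^6 = 20981.92960
Total PV = 150765.81408 + 20981.92960 = 171747.74367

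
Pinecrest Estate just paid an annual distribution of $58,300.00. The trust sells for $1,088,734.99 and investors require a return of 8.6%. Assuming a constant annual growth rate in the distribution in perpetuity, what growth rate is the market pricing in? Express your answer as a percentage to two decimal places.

P = D₀(1+g)/(r−g) ⇒ P(r−g) = D₀(1+g) ⇒ g(P+D₀) = P·r − D₀
g = (P·r − D₀)/(P + D₀) = ($1,088,734.99×0.086 − $58,300.00) / ($1,088,734.99 + $58,300.00) = 0.030802

3.08%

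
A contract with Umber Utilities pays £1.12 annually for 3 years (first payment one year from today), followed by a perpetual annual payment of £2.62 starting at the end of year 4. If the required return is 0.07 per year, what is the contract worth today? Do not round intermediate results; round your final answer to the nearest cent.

PV of 3-year annuity: £1.12 × [1 − (1+0.07)^−3] / 0.07 = 2.93923
Perpetuity value at year 3: £2.62 / 0.07 = 37.42857
PV of perpetuity: 37.42857 / (1+0.07)^3 = 30.55286
Total PV = 2.93923 + 30.55286 = 33.49210

£33.49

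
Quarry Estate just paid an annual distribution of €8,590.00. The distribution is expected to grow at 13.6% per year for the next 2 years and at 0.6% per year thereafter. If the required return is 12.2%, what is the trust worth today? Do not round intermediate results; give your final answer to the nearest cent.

€93869.60

D_1 = 9758.24000
D_2 = 11085.36064
Terminal value at year 2: TV = D_2×(1+g_2)/(r−g_2) = 11151.87280/0.116 = 96136.83452
P_0 = D_1/(1+r)^1 + D_2/(1+r)^2 + TV/(1+r)^2
    = 8697.18360 + 8805.70461 + 76366.71410 = 93869.60231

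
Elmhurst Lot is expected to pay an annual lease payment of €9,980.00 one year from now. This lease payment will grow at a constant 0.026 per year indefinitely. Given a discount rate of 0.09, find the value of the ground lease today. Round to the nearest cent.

€155937.50

Growing perpetuity: P = D₁ / (r − g) = €9,980.0000 / (0.09 − 0.026) = €155,937.50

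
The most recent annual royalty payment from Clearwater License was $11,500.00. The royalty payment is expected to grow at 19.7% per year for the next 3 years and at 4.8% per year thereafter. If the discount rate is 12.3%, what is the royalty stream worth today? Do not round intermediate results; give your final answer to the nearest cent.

D_1 = 13765.50000
D_2 = 16477.30350
D_3 = 19723.33229
Terminal value at year 3: TV = D_3×(1+g_2)/(r−g_2) = 20670.05224/0.075 = 275600.69653
P_0 = D_1/(1+r)^1 + D_2/(1+r)^2 + D_3/(1+r)^3 + TV/(1+r)^3
    = 12257.79163 + 13065.51788 + 13926.46919 + 194599.19619 = 233848.97489

$233848.97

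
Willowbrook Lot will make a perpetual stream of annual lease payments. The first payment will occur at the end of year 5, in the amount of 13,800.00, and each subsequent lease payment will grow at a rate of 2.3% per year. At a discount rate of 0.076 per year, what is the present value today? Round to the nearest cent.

Value at end of year 4: C₁ / (r − g) = 13,800.00 / (0.076 − 0.023) = 260,377.3585
Discount to today: PV = 260,377.3585 / (1 + 0.076)^4 = 260,377.3585 / 1.340445 = 194,246.92

194246.92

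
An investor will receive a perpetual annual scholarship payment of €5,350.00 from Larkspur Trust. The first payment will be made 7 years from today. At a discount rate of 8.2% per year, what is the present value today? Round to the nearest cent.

Value at end of year 6: C / r = €5,350.00 / 0.082 = €65,243.9024
Discount to today: PV = €65,243.9024 / (1 + 0.082)^6 = €65,243.9024 / 1.604588 = €40,660.84

€40660.84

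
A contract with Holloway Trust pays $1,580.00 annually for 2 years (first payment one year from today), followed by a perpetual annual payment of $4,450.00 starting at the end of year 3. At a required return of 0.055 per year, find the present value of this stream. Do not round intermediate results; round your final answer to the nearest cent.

PV of 2-year annuity: $1,580.00 × [1 − (1+0.055)^−2] / 0.055 = 2917.18515
Perpetuity value at year 2: $4,450.00 / 0.055 = 80909.09091
PV of perpetuity: 80909.09091 / (1+0.055)^2 = 72692.96818
Total PV = 2917.18515 + 72692.96818 = 75610.15333

$75610.15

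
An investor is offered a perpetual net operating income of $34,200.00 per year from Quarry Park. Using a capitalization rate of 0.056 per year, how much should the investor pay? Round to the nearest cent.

Level perpetuity: PV = C / r = $34,200.00 / 0.056 = $610,714.29

$610714.29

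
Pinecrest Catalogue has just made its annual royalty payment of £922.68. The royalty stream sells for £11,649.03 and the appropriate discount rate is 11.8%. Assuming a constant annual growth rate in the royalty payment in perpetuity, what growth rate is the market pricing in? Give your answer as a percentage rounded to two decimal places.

3.59%

P = D₀(1+g)/(r−g) ⇒ P(r−g) = D₀(1+g) ⇒ g(P+D₀) = P·r − D₀
g = (P·r − D₀)/(P + D₀) = (£11,649.03×0.118 − £922.68) / (£11,649.03 + £922.68) = 0.035946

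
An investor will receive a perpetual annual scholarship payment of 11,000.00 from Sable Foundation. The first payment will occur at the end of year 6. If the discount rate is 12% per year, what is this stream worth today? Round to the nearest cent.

Value at end of year 5: C / r = 11,000.00 / 0.12 = 91,666.6667
Discount to today: PV = 91,666.6667 / (1 + 0.12)^5 = 91,666.6667 / 1.762342 = 52,014.13

52014.13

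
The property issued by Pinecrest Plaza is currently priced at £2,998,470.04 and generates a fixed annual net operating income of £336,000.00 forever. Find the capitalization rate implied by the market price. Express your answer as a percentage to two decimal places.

P = C/r ⇒ r = C/P = £336,000.00/£2,998,470.04 = 0.112057

11.21%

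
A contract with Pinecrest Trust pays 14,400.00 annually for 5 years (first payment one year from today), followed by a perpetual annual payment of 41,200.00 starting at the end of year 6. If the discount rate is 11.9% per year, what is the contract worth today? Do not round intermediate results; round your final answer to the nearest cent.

PV of 5-year annuity: 14,400.00 × [1 − (1+0.119)^−5] / 0.119 = 52037.62963
Perpetuity value at year 5: 41,200.00 / 0.119 = 346218.48739
PV of perpetuity: 346218.48739 / (1+0.119)^5 = 197333.04707
Total PV = 52037.62963 + 197333.04707 = 249370.67670

249370.68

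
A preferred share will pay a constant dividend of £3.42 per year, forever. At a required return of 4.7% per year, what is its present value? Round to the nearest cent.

Level perpetuity: PV = C / r = £3.42 / 0.047 = £72.77

£72.77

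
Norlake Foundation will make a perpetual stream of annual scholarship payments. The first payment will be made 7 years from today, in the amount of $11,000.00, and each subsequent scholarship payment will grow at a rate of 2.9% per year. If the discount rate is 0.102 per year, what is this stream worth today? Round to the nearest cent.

$84135.69

Value at end of year 6: C₁ / (r − g) = $11,000.00 / (0.102 − 0.029) = $150,684.9315
Discount to today: PV = $150,684.9315 / (1 + 0.102)^6 = $150,684.9315 / 1.790975 = $84,135.69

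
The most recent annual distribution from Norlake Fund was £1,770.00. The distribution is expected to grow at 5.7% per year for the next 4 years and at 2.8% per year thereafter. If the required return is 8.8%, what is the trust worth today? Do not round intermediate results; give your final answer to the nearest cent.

D_1 = 1870.89000
D_2 = 1977.53073
D_3 = 2090.24998
D_4 = 2209.39423
Terminal value at year 4: TV = D_4×(1+g_2)/(r−g_2) = 2271.25727/0.06 = 37854.28782
P_0 = D_1/(1+r)^1 + D_2/(1+r)^2 + D_3/(1+r)^3 + D_4/(1+r)^4 + TV/(1+r)^4
    = 1719.56801 + 1670.57297 + 1622.97392 + 1576.73110 + 27014.65953 = 33604.50554

£33604.51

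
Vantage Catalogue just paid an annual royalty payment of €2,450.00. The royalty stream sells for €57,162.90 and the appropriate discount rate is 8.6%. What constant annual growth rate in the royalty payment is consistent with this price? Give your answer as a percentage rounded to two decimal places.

4.14%

P = D₀(1+g)/(r−g) ⇒ P(r−g) = D₀(1+g) ⇒ g(P+D₀) = P·r − D₀
g = (P·r − D₀)/(P + D₀) = (€57,162.90×0.086 − €2,450.00) / (€57,162.90 + €2,450.00) = 0.041367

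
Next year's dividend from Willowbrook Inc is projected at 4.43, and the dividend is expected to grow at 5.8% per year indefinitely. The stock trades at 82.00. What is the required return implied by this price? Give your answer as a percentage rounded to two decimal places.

P = D₁/(r − g) ⇒ r = D₁/P + g = 4.4300/82.00 + 0.058 = 0.054024 + 0.058 = 0.112024

11.20%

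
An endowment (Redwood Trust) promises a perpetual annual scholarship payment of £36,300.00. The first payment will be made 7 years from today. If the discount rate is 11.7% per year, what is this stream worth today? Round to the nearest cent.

Value at end of year 6: C / r = £36,300.00 / 0.117 = £310,256.4103
Discount to today: PV = £310,256.4103 / (1 + 0.117)^6 = £310,256.4103 / 1.942312 = £159,735.60

£159735.60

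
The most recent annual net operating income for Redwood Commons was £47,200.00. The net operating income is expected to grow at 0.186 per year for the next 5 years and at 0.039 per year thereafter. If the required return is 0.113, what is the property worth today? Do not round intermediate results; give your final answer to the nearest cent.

£1197189.04

D_1 = 55979.20000
D_2 = 66391.33120
D_3 = 78740.11880
D_4 = 93385.78090
D_5 = 110755.53615
Terminal value at year 5: TV = D_5×(1+g_2)/(r−g_2) = 115075.00206/0.074 = 1555067.59538
P_0 = D_1/(1+r)^1 + D_2/(1+r)^2 + D_3/(1+r)^3 + D_4/(1+r)^4 + D_5/(1+r)^5 + TV/(1+r)^5
    = 50295.77718 + 53594.60174 + 57109.79125 + 60855.53677 + 64846.96011 + 910486.37240 = 1197189.03945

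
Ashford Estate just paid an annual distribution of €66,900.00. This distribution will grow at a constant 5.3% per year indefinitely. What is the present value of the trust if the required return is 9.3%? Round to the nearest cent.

€1761142.50

D₁ = D₀ × (1 + g) = €66,900.00 × 1.053 = €70,445.7000
Growing perpetuity: P = D₁ / (r − g) = €70,445.7000 / (0.093 − 0.053) = €1,761,142.50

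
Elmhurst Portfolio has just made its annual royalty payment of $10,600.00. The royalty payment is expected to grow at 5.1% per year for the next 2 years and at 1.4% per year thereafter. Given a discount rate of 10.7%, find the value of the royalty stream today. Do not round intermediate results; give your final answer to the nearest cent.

D_1 = 11140.60000
D_2 = 11708.77060
Terminal value at year 2: TV = D_2×(1+g_2)/(r−g_2) = 11872.69339/0.093 = 127663.36977
P_0 = D_1/(1+r)^1 + D_2/(1+r)^2 + TV/(1+r)^2
    = 10063.77597 + 9554.67800 + 104176.81174 = 123795.26571

$123795.27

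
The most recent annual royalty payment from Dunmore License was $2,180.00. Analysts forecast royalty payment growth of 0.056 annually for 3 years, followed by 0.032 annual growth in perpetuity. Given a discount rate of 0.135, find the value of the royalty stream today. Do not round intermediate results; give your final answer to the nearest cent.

D_1 = 2302.08000
D_2 = 2430.99648
D_3 = 2567.13228
Terminal value at year 3: TV = D_3×(1+g_2)/(r−g_2) = 2649.28052/0.103 = 25721.17006
P_0 = D_1/(1+r)^1 + D_2/(1+r)^2 + D_3/(1+r)^3 + TV/(1+r)^3
    = 2028.26432 + 1887.08997 + 1755.74186 + 17591.51067 = 23262.60682

$23262.61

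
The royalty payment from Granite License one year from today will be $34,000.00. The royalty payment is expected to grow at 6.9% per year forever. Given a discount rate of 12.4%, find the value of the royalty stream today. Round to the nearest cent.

Growing perpetuity: P = D₁ / (r − g) = $34,000.0000 / (0.124 − 0.069) = $618,181.82

$618181.82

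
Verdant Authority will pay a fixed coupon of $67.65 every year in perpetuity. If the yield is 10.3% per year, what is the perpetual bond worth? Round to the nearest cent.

$656.80

Level perpetuity: PV = C / r = $67.65 / 0.103 = $656.80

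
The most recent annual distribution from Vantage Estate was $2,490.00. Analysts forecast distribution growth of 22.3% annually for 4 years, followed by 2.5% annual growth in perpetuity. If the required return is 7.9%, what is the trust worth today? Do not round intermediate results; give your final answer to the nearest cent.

$91766.81

D_1 = 3045.27000
D_2 = 3724.36521
D_3 = 4554.89865
D_4 = 5570.64105
Terminal value at year 4: TV = D_4×(1+g_2)/(r−g_2) = 5709.90708/0.054 = 105739.01995
P_0 = D_1/(1+r)^1 + D_2/(1+r)^2 + D_3/(1+r)^3 + D_4/(1+r)^4 + TV/(1+r)^4
    = 2822.30769 + 3198.96414 + 3625.88799 + 4109.78778 + 78009.86064 = 91766.80825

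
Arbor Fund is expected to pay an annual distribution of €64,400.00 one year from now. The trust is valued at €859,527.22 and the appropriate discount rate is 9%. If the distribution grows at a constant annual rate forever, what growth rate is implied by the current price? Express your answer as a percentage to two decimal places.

1.51%

P = D₁/(r−g) ⇒ g = r − D₁/P = 0.09 − €64,400.00/€859,527.22 = 0.015075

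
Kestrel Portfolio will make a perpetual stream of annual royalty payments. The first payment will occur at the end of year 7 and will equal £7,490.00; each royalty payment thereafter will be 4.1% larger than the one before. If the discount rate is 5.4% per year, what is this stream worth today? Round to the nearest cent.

£420237.50

Value at end of year 6: C₁ / (r − g) = £7,490.00 / (0.054 − 0.041) = £576,153.8462
Discount to today: PV = £576,153.8462 / (1 + 0.054)^6 = £576,153.8462 / 1.371020 = £420,237.50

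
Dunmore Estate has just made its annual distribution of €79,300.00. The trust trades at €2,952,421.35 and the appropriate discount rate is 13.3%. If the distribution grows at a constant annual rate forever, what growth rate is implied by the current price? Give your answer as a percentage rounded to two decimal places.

10.34%

P = D₀(1+g)/(r−g) ⇒ P(r−g) = D₀(1+g) ⇒ g(P+D₀) = P·r − D₀
g = (P·r − D₀)/(P + D₀) = (€2,952,421.35×0.133 − €79,300.00) / (€2,952,421.35 + €79,300.00) = 0.103364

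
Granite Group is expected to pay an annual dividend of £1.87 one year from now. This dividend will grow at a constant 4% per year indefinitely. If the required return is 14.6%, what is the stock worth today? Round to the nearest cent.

Growing perpetuity: P = D₁ / (r − g) = £1.8700 / (0.146 − 0.04) = £17.64

£17.64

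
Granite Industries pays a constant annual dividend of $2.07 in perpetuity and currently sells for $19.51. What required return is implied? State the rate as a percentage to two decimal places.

P = C/r ⇒ r = C/P = $2.07/$19.51 = 0.106099

10.61%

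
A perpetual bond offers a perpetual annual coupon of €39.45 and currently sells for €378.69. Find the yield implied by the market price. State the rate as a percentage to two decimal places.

10.42%

P = C/r ⇒ r = C/P = €39.45/€378.69 = 0.104175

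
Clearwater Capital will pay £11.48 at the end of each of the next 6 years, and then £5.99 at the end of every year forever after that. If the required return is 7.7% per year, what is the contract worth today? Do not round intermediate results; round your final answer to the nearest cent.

PV of 6-year annuity: £11.48 × [1 − (1+0.077)^−6] / 0.077 = 53.55713
Perpetuity value at year 6: £5.99 / 0.077 = 77.79221
PV of perpetuity: 77.79221 / (1+0.077)^6 = 49.84733
Total PV = 53.55713 + 49.84733 = 103.40446

£103.40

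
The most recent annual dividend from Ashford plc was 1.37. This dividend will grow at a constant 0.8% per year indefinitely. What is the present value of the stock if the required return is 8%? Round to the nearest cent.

D₁ = D₀ × (1 + g) = 1.37 × 1.008 = 1.3810
Growing perpetuity: P = D₁ / (r − g) = 1.3810 / (0.08 − 0.008) = 19.18

19.18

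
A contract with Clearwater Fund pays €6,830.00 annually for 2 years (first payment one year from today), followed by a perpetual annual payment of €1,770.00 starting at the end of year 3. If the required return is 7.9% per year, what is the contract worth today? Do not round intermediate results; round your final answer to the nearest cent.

PV of 2-year annuity: €6,830.00 × [1 − (1+0.079)^−2] / 0.079 = 12196.41810
Perpetuity value at year 2: €1,770.00 / 0.079 = 22405.06329
PV of perpetuity: 22405.06329 / (1+0.079)^2 = 19244.35172
Total PV = 12196.41810 + 19244.35172 = 31440.76982

€31440.77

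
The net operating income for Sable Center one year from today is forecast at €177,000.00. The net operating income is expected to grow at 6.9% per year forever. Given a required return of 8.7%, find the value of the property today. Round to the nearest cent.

€9833333.33

Growing perpetuity: P = D₁ / (r − g) = €177,000.0000 / (0.087 − 0.069) = €9,833,333.33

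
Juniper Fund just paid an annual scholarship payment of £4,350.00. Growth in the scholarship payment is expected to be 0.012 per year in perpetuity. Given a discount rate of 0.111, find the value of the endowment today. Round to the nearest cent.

D₁ = D₀ × (1 + g) = £4,350.00 × 1.012 = £4,402.2000
Growing perpetuity: P = D₁ / (r − g) = £4,402.2000 / (0.111 − 0.012) = £44,466.67

£44466.67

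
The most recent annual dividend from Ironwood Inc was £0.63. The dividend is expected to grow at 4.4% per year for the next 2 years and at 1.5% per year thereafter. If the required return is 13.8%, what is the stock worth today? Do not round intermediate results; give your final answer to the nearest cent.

D_1 = 0.65772
D_2 = 0.68666
Terminal value at year 2: TV = D_2×(1+g_2)/(r−g_2) = 0.69696/0.123 = 5.66634
P_0 = D_1/(1+r)^1 + D_2/(1+r)^2 + TV/(1+r)^2
    = 0.57796 + 0.53022 + 4.37540 = 5.48358

£5.48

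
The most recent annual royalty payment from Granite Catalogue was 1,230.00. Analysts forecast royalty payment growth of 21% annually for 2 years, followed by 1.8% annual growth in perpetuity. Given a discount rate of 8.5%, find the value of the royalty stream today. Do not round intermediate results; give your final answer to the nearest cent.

26144.29

D_1 = 1488.30000
D_2 = 1800.84300
Terminal value at year 2: TV = D_2×(1+g_2)/(r−g_2) = 1833.25817/0.067 = 27362.06230
P_0 = D_1/(1+r)^1 + D_2/(1+r)^2 + TV/(1+r)^2
    = 1371.70507 + 1529.73561 + 23242.84848 = 26144.28915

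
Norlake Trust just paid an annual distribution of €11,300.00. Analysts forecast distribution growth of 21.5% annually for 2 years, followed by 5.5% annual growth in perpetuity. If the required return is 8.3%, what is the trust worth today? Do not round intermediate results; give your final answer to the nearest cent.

D_1 = 13729.50000
D_2 = 16681.34250
Terminal value at year 2: TV = D_2×(1+g_2)/(r−g_2) = 17598.81634/0.028 = 628529.15491
P_0 = D_1/(1+r)^1 + D_2/(1+r)^2 + TV/(1+r)^2
    = 12677.28532 + 14222.43921 + 535881.19158 = 562780.91611

€562780.92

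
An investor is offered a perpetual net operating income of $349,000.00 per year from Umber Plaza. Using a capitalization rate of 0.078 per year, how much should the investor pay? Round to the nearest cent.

$4474358.97

Level perpetuity: PV = C / r = $349,000.00 / 0.078 = $4,474,358.97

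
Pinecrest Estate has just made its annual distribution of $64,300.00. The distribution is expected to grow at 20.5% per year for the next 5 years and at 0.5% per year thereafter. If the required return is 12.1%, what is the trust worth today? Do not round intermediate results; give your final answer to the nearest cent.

D_1 = 77481.50000
D_2 = 93365.20750
D_3 = 112505.07504
D_4 = 135568.61542
D_5 = 163360.18158
Terminal value at year 5: TV = D_5×(1+g_2)/(r−g_2) = 164176.98249/0.116 = 1415318.81456
P_0 = D_1/(1+r)^1 + D_2/(1+r)^2 + D_3/(1+r)^3 + D_4/(1+r)^4 + D_5/(1+r)^5 + TV/(1+r)^5
    = 69118.19804 + 74297.43857 + 79864.77562 + 85849.29048 + 92282.24356 + 799514.26530 = 1200926.21157

$1200926.21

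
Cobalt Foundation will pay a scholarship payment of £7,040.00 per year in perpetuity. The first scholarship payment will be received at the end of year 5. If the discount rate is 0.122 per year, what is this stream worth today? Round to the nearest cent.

£36411.74

Value at end of year 4: C / r = £7,040.00 / 0.122 = £57,704.9180
Discount to today: PV = £57,704.9180 / (1 + 0.122)^4 = £57,704.9180 / 1.584789 = £36,411.74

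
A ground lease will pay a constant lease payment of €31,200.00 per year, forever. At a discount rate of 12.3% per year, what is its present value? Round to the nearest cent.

Level perpetuity: PV = C / r = €31,200.00 / 0.123 = €253,658.54

€253658.54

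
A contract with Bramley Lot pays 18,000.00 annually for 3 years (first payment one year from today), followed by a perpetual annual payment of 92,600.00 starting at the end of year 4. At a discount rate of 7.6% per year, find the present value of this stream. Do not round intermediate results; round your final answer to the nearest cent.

1024773.53

PV of 3-year annuity: 18,000.00 × [1 − (1+0.076)^−3] / 0.076 = 46724.60349
Perpetuity value at year 3: 92,600.00 / 0.076 = 1218421.05263
PV of perpetuity: 1218421.05263 / (1+0.076)^3 = 978048.92577
Total PV = 46724.60349 + 978048.92577 = 1024773.52926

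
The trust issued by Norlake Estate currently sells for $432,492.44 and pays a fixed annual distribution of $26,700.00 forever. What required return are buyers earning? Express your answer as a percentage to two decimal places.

6.17%

P = C/r ⇒ r = C/P = $26,700.00/$432,492.44 = 0.061735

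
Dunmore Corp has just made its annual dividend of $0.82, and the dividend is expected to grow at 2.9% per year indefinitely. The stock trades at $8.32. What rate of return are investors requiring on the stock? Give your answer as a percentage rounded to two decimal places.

D₁ = $0.82 × 1.029 = $0.8438
P = D₁/(r − g) ⇒ r = D₁/P + g = $0.8438/$8.32 + 0.029 = 0.101416 + 0.029 = 0.130416

13.04%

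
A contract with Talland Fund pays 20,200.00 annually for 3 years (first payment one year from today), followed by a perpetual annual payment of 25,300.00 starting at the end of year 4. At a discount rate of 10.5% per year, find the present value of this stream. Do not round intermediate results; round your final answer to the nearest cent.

228380.25

PV of 3-year annuity: 20,200.00 × [1 − (1+0.105)^−3] / 0.105 = 49795.49394
Perpetuity value at year 3: 25,300.00 / 0.105 = 240952.38095
PV of perpetuity: 240952.38095 / (1+0.105)^3 = 178584.75736
Total PV = 49795.49394 + 178584.75736 = 228380.25129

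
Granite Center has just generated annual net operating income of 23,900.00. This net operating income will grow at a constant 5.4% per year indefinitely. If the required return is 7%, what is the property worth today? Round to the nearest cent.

D₁ = D₀ × (1 + g) = 23,900.00 × 1.054 = 25,190.6000
Growing perpetuity: P = D₁ / (r − g) = 25,190.6000 / (0.07 − 0.054) = 1,574,412.50

1574412.50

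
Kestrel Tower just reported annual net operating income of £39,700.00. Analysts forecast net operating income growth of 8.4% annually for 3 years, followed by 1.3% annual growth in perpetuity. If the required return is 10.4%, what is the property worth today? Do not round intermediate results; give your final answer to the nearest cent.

D_1 = 43034.80000
D_2 = 46649.72320
D_3 = 50568.29995
Terminal value at year 3: TV = D_3×(1+g_2)/(r−g_2) = 51225.68785/0.091 = 562919.64668
P_0 = D_1/(1+r)^1 + D_2/(1+r)^2 + D_3/(1+r)^3 + TV/(1+r)^3
    = 38980.79710 + 38274.62324 + 37581.24239 + 418349.43446 = 533186.09719

£533186.10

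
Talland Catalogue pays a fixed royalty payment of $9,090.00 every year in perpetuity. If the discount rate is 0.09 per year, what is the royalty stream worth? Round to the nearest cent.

Level perpetuity: PV = C / r = $9,090.00 / 0.09 = $101,000.00

$101000.00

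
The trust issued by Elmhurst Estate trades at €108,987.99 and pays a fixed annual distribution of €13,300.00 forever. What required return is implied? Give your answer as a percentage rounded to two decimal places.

P = C/r ⇒ r = C/P = €13,300.00/€108,987.99 = 0.122032

12.20%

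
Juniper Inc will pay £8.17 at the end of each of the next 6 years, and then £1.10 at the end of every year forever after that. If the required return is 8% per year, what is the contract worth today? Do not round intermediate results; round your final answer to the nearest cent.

£46.43

PV of 6-year annuity: £8.17 × [1 − (1+0.08)^−6] / 0.08 = 37.76893
Perpetuity value at year 6: £1.10 / 0.08 = 13.75000
PV of perpetuity: 13.75000 / (1+0.08)^6 = 8.66483
Total PV = 37.76893 + 8.66483 = 46.43376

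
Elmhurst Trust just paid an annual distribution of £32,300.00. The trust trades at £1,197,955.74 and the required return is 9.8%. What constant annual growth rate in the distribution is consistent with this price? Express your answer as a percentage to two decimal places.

6.92%

P = D₀(1+g)/(r−g) ⇒ P(r−g) = D₀(1+g) ⇒ g(P+D₀) = P·r − D₀
g = (P·r − D₀)/(P + D₀) = (£1,197,955.74×0.098 − £32,300.00) / (£1,197,955.74 + £32,300.00) = 0.069172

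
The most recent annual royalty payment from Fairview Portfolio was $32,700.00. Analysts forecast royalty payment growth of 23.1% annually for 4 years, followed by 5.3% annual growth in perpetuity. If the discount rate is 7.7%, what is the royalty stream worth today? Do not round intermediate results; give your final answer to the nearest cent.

D_1 = 40253.70000
D_2 = 49552.30470
D_3 = 60998.88709
D_4 = 75089.63000
Terminal value at year 4: TV = D_4×(1+g_2)/(r−g_2) = 79069.38039/0.024 = 3294557.51636
P_0 = D_1/(1+r)^1 + D_2/(1+r)^2 + D_3/(1+r)^3 + D_4/(1+r)^4 + TV/(1+r)^4
    = 37375.76602 + 42720.11882 + 48828.65948 + 55810.65908 + 2448692.66697 = 2633427.87036

$2633427.87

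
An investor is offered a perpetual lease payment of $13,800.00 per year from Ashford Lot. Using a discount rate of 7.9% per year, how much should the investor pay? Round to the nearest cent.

Level perpetuity: PV = C / r = $13,800.00 / 0.079 = $174,683.54

$174683.54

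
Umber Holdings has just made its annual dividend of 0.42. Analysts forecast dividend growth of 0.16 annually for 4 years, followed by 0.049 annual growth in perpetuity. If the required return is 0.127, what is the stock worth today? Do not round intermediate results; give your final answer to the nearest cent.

D_1 = 0.48720
D_2 = 0.56515
D_3 = 0.65558
D_4 = 0.76047
Terminal value at year 4: TV = D_4×(1+g_2)/(r−g_2) = 0.79773/0.078 = 10.22733
P_0 = D_1/(1+r)^1 + D_2/(1+r)^2 + D_3/(1+r)^3 + D_4/(1+r)^4 + TV/(1+r)^4
    = 0.43230 + 0.44496 + 0.45799 + 0.47140 + 6.33967 = 8.14630

8.15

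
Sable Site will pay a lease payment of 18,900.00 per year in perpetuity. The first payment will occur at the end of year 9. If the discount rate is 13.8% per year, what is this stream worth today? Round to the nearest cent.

Value at end of year 8: C / r = 18,900.00 / 0.138 = 136,956.5217
Discount to today: PV = 136,956.5217 / (1 + 0.138)^8 = 136,956.5217 / 2.812795 = 48,690.54

48690.54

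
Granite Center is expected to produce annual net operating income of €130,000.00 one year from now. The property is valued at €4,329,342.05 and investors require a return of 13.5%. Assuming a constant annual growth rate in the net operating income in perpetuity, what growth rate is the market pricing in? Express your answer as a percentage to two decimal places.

P = D₁/(r−g) ⇒ g = r − D₁/P = 0.135 − €130,000.00/€4,329,342.05 = 0.104972

10.50%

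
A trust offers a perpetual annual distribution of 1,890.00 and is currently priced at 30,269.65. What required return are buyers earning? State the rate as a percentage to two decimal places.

P = C/r ⇒ r = C/P = 1,890.00/30,269.65 = 0.062439

6.24%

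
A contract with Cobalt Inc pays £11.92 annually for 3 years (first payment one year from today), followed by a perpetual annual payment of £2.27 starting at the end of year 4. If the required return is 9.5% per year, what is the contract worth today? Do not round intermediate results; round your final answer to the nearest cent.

£48.11

PV of 3-year annuity: £11.92 × [1 − (1+0.095)^−3] / 0.095 = 29.90617
Perpetuity value at year 3: £2.27 / 0.095 = 23.89474
PV of perpetuity: 23.89474 / (1+0.095)^3 = 18.19952
Total PV = 29.90617 + 18.19952 = 48.10569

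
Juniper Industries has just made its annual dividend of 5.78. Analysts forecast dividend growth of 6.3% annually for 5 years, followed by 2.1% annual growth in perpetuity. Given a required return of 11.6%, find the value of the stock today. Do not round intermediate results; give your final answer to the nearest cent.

D_1 = 6.14414
D_2 = 6.53122
D_3 = 6.94269
D_4 = 7.38008
D_5 = 7.84502
Terminal value at year 5: TV = D_5×(1+g_2)/(r−g_2) = 8.00977/0.095 = 84.31334
P_0 = D_1/(1+r)^1 + D_2/(1+r)^2 + D_3/(1+r)^3 + D_4/(1+r)^4 + D_5/(1+r)^5 + TV/(1+r)^5
    = 5.50550 + 5.24404 + 4.99499 + 4.75778 + 4.53183 + 48.70520 = 73.73934

73.74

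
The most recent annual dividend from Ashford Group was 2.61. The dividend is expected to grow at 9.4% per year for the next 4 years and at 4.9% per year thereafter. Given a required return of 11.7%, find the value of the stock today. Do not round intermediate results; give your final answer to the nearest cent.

D_1 = 2.85534
D_2 = 3.12374
D_3 = 3.41737
D_4 = 3.73861
Terminal value at year 4: TV = D_4×(1+g_2)/(r−g_2) = 3.92180/0.068 = 57.67351
P_0 = D_1/(1+r)^1 + D_2/(1+r)^2 + D_3/(1+r)^3 + D_4/(1+r)^4 + TV/(1+r)^4
    = 2.55626 + 2.50362 + 2.45207 + 2.40158 + 37.04791 = 46.96144

46.96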